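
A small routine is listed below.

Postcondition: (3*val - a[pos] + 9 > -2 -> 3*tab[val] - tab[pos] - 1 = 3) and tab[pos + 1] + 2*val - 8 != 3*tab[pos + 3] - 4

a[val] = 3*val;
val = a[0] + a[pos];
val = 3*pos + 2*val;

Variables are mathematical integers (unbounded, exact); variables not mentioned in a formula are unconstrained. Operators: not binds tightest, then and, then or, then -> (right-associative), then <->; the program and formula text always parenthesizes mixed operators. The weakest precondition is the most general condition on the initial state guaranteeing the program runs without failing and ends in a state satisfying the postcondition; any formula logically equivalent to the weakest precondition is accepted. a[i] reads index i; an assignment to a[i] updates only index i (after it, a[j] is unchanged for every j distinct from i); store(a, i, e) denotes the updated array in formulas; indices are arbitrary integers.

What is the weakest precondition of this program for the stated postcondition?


Working backward. After the program, the postcondition (3*val - a[pos] + 9 > -2 -> 3*tab[val] - tab[pos] - 1 = 3) and tab[pos + 1] + 2*val - 8 != 3*tab[pos + 3] - 4 must hold; in canonical form it is (3*val > a[pos] - 11 -> 3*tab[val] = tab[pos] + 4) and tab[pos + 1] + 2*val != 3*tab[pos + 3] + 4.
Before val := 3*pos + 2*val: (9*pos + 6*val > a[pos] - 11 -> 3*tab[3*pos + 2*val] = tab[pos] + 4) and tab[pos + 1] + 6*pos + 4*val != 3*tab[pos + 3] + 4
Before val := a[0] + a[pos]: (6*a[0] + 5*a[pos] + 9*pos > -11 -> 3*tab[2*a[0] + 2*a[pos] + 3*pos] = tab[pos] + 4) and 4*a[0] + 4*a[pos] + tab[pos + 1] + 6*pos != 3*tab[pos + 3] + 4
Before a[val] := 3*val: (6*store(a, val, 3*val)[0] + 5*store(a, val, 3*val)[pos] + 9*pos > -11 -> 3*tab[2*store(a, val, 3*val)[0] + 2*store(a, val, 3*val)[pos] + 3*pos] = tab[pos] + 4) and tab[pos + 1] + 4*store(a, val, 3*val)[0] + 4*store(a, val, 3*val)[pos] + 6*pos != 3*tab[pos + 3] + 4
Answer: WP = (6*store(a, val, 3*val)[0] + 5*store(a, val, 3*val)[pos] + 9*pos > -11 -> 3*tab[2*store(a, val, 3*val)[0] + 2*store(a, val, 3*val)[pos] + 3*pos] = tab[pos] + 4) and tab[pos + 1] + 4*store(a, val, 3*val)[0] + 4*store(a, val, 3*val)[pos] + 6*pos != 3*tab[pos + 3] + 4


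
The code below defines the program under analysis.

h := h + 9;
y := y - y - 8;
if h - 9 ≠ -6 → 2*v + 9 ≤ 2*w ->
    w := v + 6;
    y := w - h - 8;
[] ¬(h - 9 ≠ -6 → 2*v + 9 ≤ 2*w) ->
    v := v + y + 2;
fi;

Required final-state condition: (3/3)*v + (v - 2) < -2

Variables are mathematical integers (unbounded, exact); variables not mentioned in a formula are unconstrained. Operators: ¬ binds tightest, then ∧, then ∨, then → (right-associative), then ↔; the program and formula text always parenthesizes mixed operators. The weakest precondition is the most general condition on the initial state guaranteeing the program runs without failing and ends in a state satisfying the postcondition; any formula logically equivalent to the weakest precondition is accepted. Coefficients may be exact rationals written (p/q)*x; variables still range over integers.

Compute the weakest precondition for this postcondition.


Working backward. After the program, the postcondition (3/3)*v + (v - 2) < -2 must hold; in canonical form it is 2*v < 0.
Then branch requires 2*v < 0; else branch requires 2*v + 2*y < -4.
Before the if: ((h ≠ 3 → 2*v ≤ 2*w - 9) → 2*v < 0) ∧ ((¬(h ≠ 3 → 2*v ≤ 2*w - 9)) → 2*v + 2*y < -4)
Before y := y - y - 8: ((h ≠ 3 → 2*v ≤ 2*w - 9) → 2*v < 0) ∧ ((¬(h ≠ 3 → 2*v ≤ 2*w - 9)) → 2*v < 12)
Before h := h + 9: ((h ≠ -6 → 2*v ≤ 2*w - 9) → 2*v < 0) ∧ ((¬(h ≠ -6 → 2*v ≤ 2*w - 9)) → 2*v < 12)
Answer: WP = ((h ≠ -6 → 2*v ≤ 2*w - 9) → 2*v < 0) ∧ ((¬(h ≠ -6 → 2*v ≤ 2*w - 9)) → 2*v < 12)


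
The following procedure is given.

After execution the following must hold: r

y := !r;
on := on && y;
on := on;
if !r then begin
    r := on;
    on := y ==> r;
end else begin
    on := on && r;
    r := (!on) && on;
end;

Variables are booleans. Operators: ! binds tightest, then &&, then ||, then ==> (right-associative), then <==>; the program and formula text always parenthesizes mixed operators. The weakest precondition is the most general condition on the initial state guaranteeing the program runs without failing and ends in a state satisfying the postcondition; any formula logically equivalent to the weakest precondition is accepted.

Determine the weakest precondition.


Working backward. After the program, r must hold.
Then branch requires on; else branch requires (!(on && r)) && on && r.
Before the if: ((!r) ==> on) && (r ==> ((!(on && r)) && on && r))
Before on := on: ((!r) ==> on) && (r ==> ((!(on && r)) && on && r))
Before on := on && y: ((!r) ==> (on && y)) && (r ==> ((!(on && y && r)) && on && y && r))
Before y := !r: ((!r) ==> (on && (!r))) && (!r)
Answer: WP = ((!r) ==> (on && (!r))) && (!r)


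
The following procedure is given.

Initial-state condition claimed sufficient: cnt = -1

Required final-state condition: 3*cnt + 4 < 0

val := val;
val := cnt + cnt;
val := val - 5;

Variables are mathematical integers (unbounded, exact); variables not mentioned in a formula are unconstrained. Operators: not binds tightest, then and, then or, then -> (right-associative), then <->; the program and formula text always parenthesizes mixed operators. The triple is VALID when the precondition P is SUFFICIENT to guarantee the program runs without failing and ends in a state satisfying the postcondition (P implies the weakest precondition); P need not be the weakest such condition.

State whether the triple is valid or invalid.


Working backward. After the program, the postcondition 3*cnt + 4 < 0 must hold; in canonical form it is 3*cnt < -4.
Before val := val - 5: 3*cnt < -4
Before val := cnt + cnt: 3*cnt < -4
Before val := val: 3*cnt < -4
The weakest precondition is 3*cnt < -4.
Check whether cnt = -1 implies it.
Countermodel: at the initial state cnt = -1, the precondition holds but the weakest precondition fails.
Answer: invalid


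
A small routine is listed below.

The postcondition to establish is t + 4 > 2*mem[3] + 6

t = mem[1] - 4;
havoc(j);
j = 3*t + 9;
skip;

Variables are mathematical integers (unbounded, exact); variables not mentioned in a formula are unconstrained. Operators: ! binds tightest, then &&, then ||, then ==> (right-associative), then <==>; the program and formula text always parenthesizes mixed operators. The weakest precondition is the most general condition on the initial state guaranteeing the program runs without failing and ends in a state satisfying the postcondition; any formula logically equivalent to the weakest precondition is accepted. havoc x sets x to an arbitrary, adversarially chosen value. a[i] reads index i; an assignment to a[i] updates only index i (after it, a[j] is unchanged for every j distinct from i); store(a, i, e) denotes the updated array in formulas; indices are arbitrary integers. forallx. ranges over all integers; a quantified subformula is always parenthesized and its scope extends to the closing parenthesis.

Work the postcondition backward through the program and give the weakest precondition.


Working backward. After the program, the postcondition t + 4 > 2*mem[3] + 6 must hold; in canonical form it is t > 2*mem[3] + 2.
Before skip: t > 2*mem[3] + 2
Before j := 3*t + 9: t > 2*mem[3] + 2
Before havoc j: t > 2*mem[3] + 2
Before t := mem[1] - 4: mem[1] > 2*mem[3] + 6
Answer: WP = mem[1] > 2*mem[3] + 6


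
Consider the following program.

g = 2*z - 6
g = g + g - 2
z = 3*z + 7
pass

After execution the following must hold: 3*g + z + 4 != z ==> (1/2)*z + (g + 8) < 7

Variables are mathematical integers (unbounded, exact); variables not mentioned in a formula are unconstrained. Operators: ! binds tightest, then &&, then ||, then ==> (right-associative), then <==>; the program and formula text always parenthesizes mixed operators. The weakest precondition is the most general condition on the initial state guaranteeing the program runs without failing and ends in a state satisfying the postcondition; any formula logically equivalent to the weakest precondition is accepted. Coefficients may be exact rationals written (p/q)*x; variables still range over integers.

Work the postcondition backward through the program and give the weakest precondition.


Working backward. After the program, the postcondition 3*g + z + 4 != z ==> (1/2)*z + (g + 8) < 7 must hold; in canonical form it is 3*g != -4 ==> g + (1/2)*z < -1.
Before skip: 3*g != -4 ==> g + (1/2)*z < -1
Before z := 3*z + 7: 3*g != -4 ==> g + (3/2)*z < -9/2
Before g := g + g - 2: 6*g != 2 ==> 2*g + (3/2)*z < -5/2
Before g := 2*z - 6: 12*z != 38 ==> (11/2)*z < 19/2
Answer: WP = 12*z != 38 ==> (11/2)*z < 19/2


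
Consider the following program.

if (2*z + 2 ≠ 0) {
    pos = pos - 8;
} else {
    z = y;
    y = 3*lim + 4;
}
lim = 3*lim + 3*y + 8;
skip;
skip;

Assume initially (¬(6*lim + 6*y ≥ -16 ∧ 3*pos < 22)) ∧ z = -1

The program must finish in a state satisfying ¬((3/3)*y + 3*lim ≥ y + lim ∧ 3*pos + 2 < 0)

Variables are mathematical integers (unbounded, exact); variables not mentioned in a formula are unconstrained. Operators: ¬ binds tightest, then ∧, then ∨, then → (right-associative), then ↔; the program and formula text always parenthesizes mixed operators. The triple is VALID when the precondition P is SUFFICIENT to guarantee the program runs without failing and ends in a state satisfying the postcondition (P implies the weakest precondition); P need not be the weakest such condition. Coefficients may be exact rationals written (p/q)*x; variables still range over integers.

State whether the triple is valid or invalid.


Working backward. After the program, the postcondition ¬((3/3)*y + 3*lim ≥ y + lim ∧ 3*pos + 2 < 0) must hold; in canonical form it is ¬(2*lim ≥ 0 ∧ 3*pos < -2).
Before skip: ¬(2*lim ≥ 0 ∧ 3*pos < -2)
Before skip: ¬(2*lim ≥ 0 ∧ 3*pos < -2)
Before lim := 3*lim + 3*y + 8: ¬(6*lim + 6*y ≥ -16 ∧ 3*pos < -2)
Then branch requires ¬(6*lim + 6*y ≥ -16 ∧ 3*pos < 22); else branch requires ¬(24*lim ≥ -40 ∧ 3*pos < -2).
Before the if: (2*z ≠ -2 → (¬(6*lim + 6*y ≥ -16 ∧ 3*pos < 22))) ∧ ((¬(2*z ≠ -2)) → (¬(24*lim ≥ -40 ∧ 3*pos < -2)))
The weakest precondition is (2*z ≠ -2 → (¬(6*lim + 6*y ≥ -16 ∧ 3*pos < 22))) ∧ ((¬(2*z ≠ -2)) → (¬(24*lim ≥ -40 ∧ 3*pos < -2))).
Check whether (¬(6*lim + 6*y ≥ -16 ∧ 3*pos < 22)) ∧ z = -1 implies it.
Countermodel: at the initial state lim = 0, pos = -1, y = -3, z = -1, the precondition holds but the weakest precondition fails.
Answer: invalid


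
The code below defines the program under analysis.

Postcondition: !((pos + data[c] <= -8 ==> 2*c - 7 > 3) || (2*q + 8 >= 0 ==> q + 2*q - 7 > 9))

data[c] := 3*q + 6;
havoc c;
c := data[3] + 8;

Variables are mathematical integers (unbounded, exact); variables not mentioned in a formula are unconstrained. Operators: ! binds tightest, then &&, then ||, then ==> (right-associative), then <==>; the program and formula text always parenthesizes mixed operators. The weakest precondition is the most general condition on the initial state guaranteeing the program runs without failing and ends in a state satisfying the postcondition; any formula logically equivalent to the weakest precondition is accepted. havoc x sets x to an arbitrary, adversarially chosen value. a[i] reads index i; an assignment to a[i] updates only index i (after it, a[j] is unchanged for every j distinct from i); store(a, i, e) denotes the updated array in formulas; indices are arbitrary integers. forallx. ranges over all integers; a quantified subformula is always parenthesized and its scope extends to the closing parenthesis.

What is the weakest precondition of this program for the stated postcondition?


Working backward. After the program, the postcondition !((pos + data[c] <= -8 ==> 2*c - 7 > 3) || (2*q + 8 >= 0 ==> q + 2*q - 7 > 9)) must hold; in canonical form it is !((data[c] + pos <= -8 ==> 2*c > 10) || (2*q >= -8 ==> 3*q > 16)).
Before c := data[3] + 8: !((data[data[3] + 8] + pos <= -8 ==> 2*data[3] > -6) || (2*q >= -8 ==> 3*q > 16))
Before havoc c: !((data[data[3] + 8] + pos <= -8 ==> 2*data[3] > -6) || (2*q >= -8 ==> 3*q > 16))
Before data[c] := 3*q + 6: !((store(data, c, 3*q + 6)[store(data, c, 3*q + 6)[3] + 8] + pos <= -8 ==> 2*store(data, c, 3*q + 6)[3] > -6) || (2*q >= -8 ==> 3*q > 16))
Answer: WP = !((store(data, c, 3*q + 6)[store(data, c, 3*q + 6)[3] + 8] + pos <= -8 ==> 2*store(data, c, 3*q + 6)[3] > -6) || (2*q >= -8 ==> 3*q > 16))


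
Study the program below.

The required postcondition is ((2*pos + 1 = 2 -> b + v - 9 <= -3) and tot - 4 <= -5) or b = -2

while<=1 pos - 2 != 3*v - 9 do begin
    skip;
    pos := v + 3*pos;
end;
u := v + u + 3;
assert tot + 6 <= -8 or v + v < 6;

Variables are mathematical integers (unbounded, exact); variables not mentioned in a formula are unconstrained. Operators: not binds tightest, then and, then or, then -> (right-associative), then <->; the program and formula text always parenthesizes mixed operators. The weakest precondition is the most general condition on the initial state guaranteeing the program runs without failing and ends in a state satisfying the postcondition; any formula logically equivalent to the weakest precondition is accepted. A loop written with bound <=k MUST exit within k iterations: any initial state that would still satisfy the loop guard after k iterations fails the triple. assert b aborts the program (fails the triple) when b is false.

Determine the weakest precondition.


Working backward. After the program, the postcondition ((2*pos + 1 = 2 -> b + v - 9 <= -3) and tot - 4 <= -5) or b = -2 must hold; in canonical form it is ((2*pos = 1 -> b + v <= 6) and tot <= -1) or b = -2.
Before assert tot + 6 <= -8 or v + v < 6: (tot <= -14 or 2*v < 6) and (((2*pos = 1 -> b + v <= 6) and tot <= -1) or b = -2)
Before u := v + u + 3: (tot <= -14 or 2*v < 6) and (((2*pos = 1 -> b + v <= 6) and tot <= -1) or b = -2)
Before the loop (bound <=1), unroll the exhaustion recursion (WP_0 = exit-now case; WP_j = one more guarded iteration, up to j = 1):
  WP_0: (not (pos != 3*v - 7)) and (tot <= -14 or 2*v < 6) and (((2*pos = 1 -> b + v <= 6) and tot <= -1) or b = -2)
  WP_1: (pos != 3*v - 7 -> ((not (3*pos != 2*v - 7)) and (tot <= -14 or 2*v < 6) and (((6*pos + 2*v = 1 -> b + v <= 6) and tot <= -1) or b = -2))) and ((not (pos != 3*v - 7)) -> ((tot <= -14 or 2*v < 6) and (((2*pos = 1 -> b + v <= 6) and tot <= -1) or b = -2)))
So before the loop: (pos != 3*v - 7 -> ((not (3*pos != 2*v - 7)) and (tot <= -14 or 2*v < 6) and (((6*pos + 2*v = 1 -> b + v <= 6) and tot <= -1) or b = -2))) and ((not (pos != 3*v - 7)) -> ((tot <= -14 or 2*v < 6) and (((2*pos = 1 -> b + v <= 6) and tot <= -1) or b = -2)))
Answer: WP = (pos != 3*v - 7 -> ((not (3*pos != 2*v - 7)) and (tot <= -14 or 2*v < 6) and (((6*pos + 2*v = 1 -> b + v <= 6) and tot <= -1) or b = -2))) and ((not (pos != 3*v - 7)) -> ((tot <= -14 or 2*v < 6) and (((2*pos = 1 -> b + v <= 6) and tot <= -1) or b = -2)))


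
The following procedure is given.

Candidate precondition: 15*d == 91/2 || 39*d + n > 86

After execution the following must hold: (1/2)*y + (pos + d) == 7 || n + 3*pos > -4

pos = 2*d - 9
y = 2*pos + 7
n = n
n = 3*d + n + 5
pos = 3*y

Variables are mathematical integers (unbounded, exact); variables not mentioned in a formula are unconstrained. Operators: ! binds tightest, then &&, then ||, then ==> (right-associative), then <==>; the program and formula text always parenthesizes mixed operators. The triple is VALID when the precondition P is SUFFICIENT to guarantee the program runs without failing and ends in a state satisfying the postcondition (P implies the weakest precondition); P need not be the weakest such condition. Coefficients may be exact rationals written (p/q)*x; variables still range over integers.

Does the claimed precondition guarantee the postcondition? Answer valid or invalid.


Working backward. After the program, the postcondition (1/2)*y + (pos + d) == 7 || n + 3*pos > -4 must hold; in canonical form it is d + pos + (1/2)*y == 7 || n + 3*pos > -4.
Before pos := 3*y: d + (7/2)*y == 7 || n + 9*y > -4
Before n := 3*d + n + 5: d + (7/2)*y == 7 || 3*d + n + 9*y > -9
Before n := n: d + (7/2)*y == 7 || 3*d + n + 9*y > -9
Before y := 2*pos + 7: d + 7*pos == -35/2 || 3*d + n + 18*pos > -72
Before pos := 2*d - 9: 15*d == 91/2 || 39*d + n > 90
The weakest precondition is 15*d == 91/2 || 39*d + n > 90.
Check whether 15*d == 91/2 || 39*d + n > 86 implies it.
Countermodel: at the initial state d = 0, n = 87, the precondition holds but the weakest precondition fails.
Answer: invalid


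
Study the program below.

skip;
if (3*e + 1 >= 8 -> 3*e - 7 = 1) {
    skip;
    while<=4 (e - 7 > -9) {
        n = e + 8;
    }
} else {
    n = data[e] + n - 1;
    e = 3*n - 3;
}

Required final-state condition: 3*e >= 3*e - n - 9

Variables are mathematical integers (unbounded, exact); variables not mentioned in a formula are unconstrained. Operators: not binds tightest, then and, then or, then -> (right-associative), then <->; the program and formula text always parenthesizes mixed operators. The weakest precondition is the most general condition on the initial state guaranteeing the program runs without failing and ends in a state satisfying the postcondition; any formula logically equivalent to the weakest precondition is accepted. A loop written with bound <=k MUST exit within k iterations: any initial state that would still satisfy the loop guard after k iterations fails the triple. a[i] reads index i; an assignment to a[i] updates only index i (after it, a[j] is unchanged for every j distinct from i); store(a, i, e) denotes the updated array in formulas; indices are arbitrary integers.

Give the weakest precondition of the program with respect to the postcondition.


Working backward. After the program, the postcondition 3*e >= 3*e - n - 9 must hold; in canonical form it is n >= -9.
Then branch requires (e > -2 -> ((e > -2 -> ((e > -2 -> ((e > -2 -> ((not (e > -2)) and e >= -17)) and ((not (e > -2)) -> e >= -17))) and ((not (e > -2)) -> e >= -17))) and ((not (e > -2)) -> e >= -17))) and ((not (e > -2)) -> n >= -9); else branch requires data[e] + n >= -8.
Before the if: ((3*e >= 7 -> 3*e = 8) -> ((e > -2 -> ((e > -2 -> ((e > -2 -> ((e > -2 -> ((not (e > -2)) and e >= -17)) and ((not (e > -2)) -> e >= -17))) and ((not (e > -2)) -> e >= -17))) and ((not (e > -2)) -> e >= -17))) and ((not (e > -2)) -> n >= -9))) and ((not (3*e >= 7 -> 3*e = 8)) -> data[e] + n >= -8)
Before skip: ((3*e >= 7 -> 3*e = 8) -> ((e > -2 -> ((e > -2 -> ((e > -2 -> ((e > -2 -> ((not (e > -2)) and e >= -17)) and ((not (e > -2)) -> e >= -17))) and ((not (e > -2)) -> e >= -17))) and ((not (e > -2)) -> e >= -17))) and ((not (e > -2)) -> n >= -9))) and ((not (3*e >= 7 -> 3*e = 8)) -> data[e] + n >= -8)
Answer: WP = ((3*e >= 7 -> 3*e = 8) -> ((e > -2 -> ((e > -2 -> ((e > -2 -> ((e > -2 -> ((not (e > -2)) and e >= -17)) and ((not (e > -2)) -> e >= -17))) and ((not (e > -2)) -> e >= -17))) and ((not (e > -2)) -> e >= -17))) and ((not (e > -2)) -> n >= -9))) and ((not (3*e >= 7 -> 3*e = 8)) -> data[e] + n >= -8)


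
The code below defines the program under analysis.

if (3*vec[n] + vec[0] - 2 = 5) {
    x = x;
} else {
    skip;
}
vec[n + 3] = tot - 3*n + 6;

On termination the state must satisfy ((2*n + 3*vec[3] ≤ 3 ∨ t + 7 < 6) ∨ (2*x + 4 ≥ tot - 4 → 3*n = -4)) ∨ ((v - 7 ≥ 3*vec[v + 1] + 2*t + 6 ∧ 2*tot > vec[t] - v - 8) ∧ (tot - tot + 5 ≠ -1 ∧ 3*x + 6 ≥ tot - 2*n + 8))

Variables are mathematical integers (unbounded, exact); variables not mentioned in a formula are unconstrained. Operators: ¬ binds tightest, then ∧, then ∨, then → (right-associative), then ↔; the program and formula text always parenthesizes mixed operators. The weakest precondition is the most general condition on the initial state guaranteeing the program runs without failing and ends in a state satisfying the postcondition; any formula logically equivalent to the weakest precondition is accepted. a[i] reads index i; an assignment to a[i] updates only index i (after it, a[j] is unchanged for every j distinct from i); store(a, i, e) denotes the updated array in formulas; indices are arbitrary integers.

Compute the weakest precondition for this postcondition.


Working backward. After the program, the postcondition ((2*n + 3*vec[3] ≤ 3 ∨ t + 7 < 6) ∨ (2*x + 4 ≥ tot - 4 → 3*n = -4)) ∨ ((v - 7 ≥ 3*vec[v + 1] + 2*t + 6 ∧ 2*tot > vec[t] - v - 8) ∧ (tot - tot + 5 ≠ -1 ∧ 3*x + 6 ≥ tot - 2*n + 8)) must hold; in canonical form it is 3*vec[3] + 2*n ≤ 3 ∨ t < -1 ∨ (2*x ≥ tot - 8 → 3*n = -4) ∨ (v ≥ 3*vec[v + 1] + 2*t + 13 ∧ 2*tot + v > vec[t] - 8 ∧ 2*n + 3*x ≥ tot + 2).
Before vec[n + 3] := tot - 3*n + 6: 3*store(vec, n + 3, -3*n + tot + 6)[3] + 2*n ≤ 3 ∨ t < -1 ∨ (2*x ≥ tot - 8 → 3*n = -4) ∨ (v ≥ 3*store(vec, n + 3, -3*n + tot + 6)[v + 1] + 2*t + 13 ∧ 2*tot + v > store(vec, n + 3, -3*n + tot + 6)[t] - 8 ∧ 2*n + 3*x ≥ tot + 2)
Then branch requires 3*store(vec, n + 3, -3*n + tot + 6)[3] + 2*n ≤ 3 ∨ t < -1 ∨ (2*x ≥ tot - 8 → 3*n = -4) ∨ (v ≥ 3*store(vec, n + 3, -3*n + tot + 6)[v + 1] + 2*t + 13 ∧ 2*tot + v > store(vec, n + 3, -3*n + tot + 6)[t] - 8 ∧ 2*n + 3*x ≥ tot + 2); else branch requires 3*store(vec, n + 3, -3*n + tot + 6)[3] + 2*n ≤ 3 ∨ t < -1 ∨ (2*x ≥ tot - 8 → 3*n = -4) ∨ (v ≥ 3*store(vec, n + 3, -3*n + tot + 6)[v + 1] + 2*t + 13 ∧ 2*tot + v > store(vec, n + 3, -3*n + tot + 6)[t] - 8 ∧ 2*n + 3*x ≥ tot + 2).
Before the if: (vec[0] + 3*vec[n] = 7 → (3*store(vec, n + 3, -3*n + tot + 6)[3] + 2*n ≤ 3 ∨ t < -1 ∨ (2*x ≥ tot - 8 → 3*n = -4) ∨ (v ≥ 3*store(vec, n + 3, -3*n + tot + 6)[v + 1] + 2*t + 13 ∧ 2*tot + v > store(vec, n + 3, -3*n + tot + 6)[t] - 8 ∧ 2*n + 3*x ≥ tot + 2))) ∧ ((¬(vec[0] + 3*vec[n] = 7)) → (3*store(vec, n + 3, -3*n + tot + 6)[3] + 2*n ≤ 3 ∨ t < -1 ∨ (2*x ≥ tot - 8 → 3*n = -4) ∨ (v ≥ 3*store(vec, n + 3, -3*n + tot + 6)[v + 1] + 2*t + 13 ∧ 2*tot + v > store(vec, n + 3, -3*n + tot + 6)[t] - 8 ∧ 2*n + 3*x ≥ tot + 2)))
Answer: WP = (vec[0] + 3*vec[n] = 7 → (3*store(vec, n + 3, -3*n + tot + 6)[3] + 2*n ≤ 3 ∨ t < -1 ∨ (2*x ≥ tot - 8 → 3*n = -4) ∨ (v ≥ 3*store(vec, n + 3, -3*n + tot + 6)[v + 1] + 2*t + 13 ∧ 2*tot + v > store(vec, n + 3, -3*n + tot + 6)[t] - 8 ∧ 2*n + 3*x ≥ tot + 2))) ∧ ((¬(vec[0] + 3*vec[n] = 7)) → (3*store(vec, n + 3, -3*n + tot + 6)[3] + 2*n ≤ 3 ∨ t < -1 ∨ (2*x ≥ tot - 8 → 3*n = -4) ∨ (v ≥ 3*store(vec, n + 3, -3*n + tot + 6)[v + 1] + 2*t + 13 ∧ 2*tot + v > store(vec, n + 3, -3*n + tot + 6)[t] - 8 ∧ 2*n + 3*x ≥ tot + 2)))


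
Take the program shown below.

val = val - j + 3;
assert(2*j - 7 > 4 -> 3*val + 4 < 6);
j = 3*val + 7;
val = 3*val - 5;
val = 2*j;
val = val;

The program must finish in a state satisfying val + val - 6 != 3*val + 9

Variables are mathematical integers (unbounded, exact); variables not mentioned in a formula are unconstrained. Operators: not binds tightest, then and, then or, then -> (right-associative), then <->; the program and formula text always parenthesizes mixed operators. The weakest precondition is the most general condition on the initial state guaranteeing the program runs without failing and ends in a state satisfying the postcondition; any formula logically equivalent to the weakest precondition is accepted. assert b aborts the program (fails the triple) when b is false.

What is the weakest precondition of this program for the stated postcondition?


Working backward. After the program, the postcondition val + val - 6 != 3*val + 9 must hold; in canonical form it is val != -15.
Before val := val: val != -15
Before val := 2*j: 2*j != -15
Before val := 3*val - 5: 2*j != -15
Before j := 3*val + 7: 6*val != -29
Before assert 2*j - 7 > 4 -> 3*val + 4 < 6: (2*j > 11 -> 3*val < 2) and 6*val != -29
Before val := val - j + 3: (2*j > 11 -> 3*val < 3*j - 7) and 6*val != 6*j - 47
Answer: WP = (2*j > 11 -> 3*val < 3*j - 7) and 6*val != 6*j - 47


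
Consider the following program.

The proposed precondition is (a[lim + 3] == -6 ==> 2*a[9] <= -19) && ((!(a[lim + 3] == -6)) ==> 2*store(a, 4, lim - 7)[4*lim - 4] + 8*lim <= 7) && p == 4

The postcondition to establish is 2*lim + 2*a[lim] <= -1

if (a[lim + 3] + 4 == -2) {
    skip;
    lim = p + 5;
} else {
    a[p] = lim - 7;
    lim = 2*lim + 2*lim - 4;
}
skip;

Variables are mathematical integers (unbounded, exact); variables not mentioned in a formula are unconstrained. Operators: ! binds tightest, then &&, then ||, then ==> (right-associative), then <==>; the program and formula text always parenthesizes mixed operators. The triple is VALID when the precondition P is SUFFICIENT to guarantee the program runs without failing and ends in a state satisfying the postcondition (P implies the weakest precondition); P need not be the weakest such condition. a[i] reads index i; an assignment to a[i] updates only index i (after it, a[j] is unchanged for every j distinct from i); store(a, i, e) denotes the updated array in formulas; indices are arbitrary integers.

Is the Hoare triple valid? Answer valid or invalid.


Working backward. After the program, the postcondition 2*lim + 2*a[lim] <= -1 must hold; in canonical form it is 2*a[lim] + 2*lim <= -1.
Before skip: 2*a[lim] + 2*lim <= -1
Then branch requires 2*a[p + 5] + 2*p <= -11; else branch requires 2*store(a, p, lim - 7)[4*lim - 4] + 8*lim <= 7.
Before the if: (a[lim + 3] == -6 ==> 2*a[p + 5] + 2*p <= -11) && ((!(a[lim + 3] == -6)) ==> 2*store(a, p, lim - 7)[4*lim - 4] + 8*lim <= 7)
The weakest precondition is (a[lim + 3] == -6 ==> 2*a[p + 5] + 2*p <= -11) && ((!(a[lim + 3] == -6)) ==> 2*store(a, p, lim - 7)[4*lim - 4] + 8*lim <= 7).
Check whether (a[lim + 3] == -6 ==> 2*a[9] <= -19) && ((!(a[lim + 3] == -6)) ==> 2*store(a, 4, lim - 7)[4*lim - 4] + 8*lim <= 7) && p == 4 implies it.
Every state satisfying the precondition satisfies the weakest precondition: the implication holds.
Answer: valid


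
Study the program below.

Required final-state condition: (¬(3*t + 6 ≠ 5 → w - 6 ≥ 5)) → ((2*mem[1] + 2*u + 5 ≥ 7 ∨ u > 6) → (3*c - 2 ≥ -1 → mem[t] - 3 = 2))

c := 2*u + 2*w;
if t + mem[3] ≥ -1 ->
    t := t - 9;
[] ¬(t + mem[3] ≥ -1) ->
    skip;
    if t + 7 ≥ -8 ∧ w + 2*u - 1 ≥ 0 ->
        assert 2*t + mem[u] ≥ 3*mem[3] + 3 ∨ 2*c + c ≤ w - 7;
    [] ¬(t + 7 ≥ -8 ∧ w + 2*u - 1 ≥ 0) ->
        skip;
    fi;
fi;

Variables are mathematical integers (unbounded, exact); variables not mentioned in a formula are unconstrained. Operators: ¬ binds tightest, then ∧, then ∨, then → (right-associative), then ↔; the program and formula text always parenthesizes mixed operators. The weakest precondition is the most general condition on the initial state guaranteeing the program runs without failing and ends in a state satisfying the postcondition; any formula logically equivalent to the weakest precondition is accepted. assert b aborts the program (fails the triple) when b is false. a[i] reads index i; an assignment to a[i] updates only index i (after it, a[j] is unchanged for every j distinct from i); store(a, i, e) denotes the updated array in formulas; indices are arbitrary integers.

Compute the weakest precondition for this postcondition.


Working backward. After the program, the postcondition (¬(3*t + 6 ≠ 5 → w - 6 ≥ 5)) → ((2*mem[1] + 2*u + 5 ≥ 7 ∨ u > 6) → (3*c - 2 ≥ -1 → mem[t] - 3 = 2)) must hold; in canonical form it is (¬(3*t ≠ -1 → w ≥ 11)) → ((2*mem[1] + 2*u ≥ 2 ∨ u > 6) → (3*c ≥ 1 → mem[t] = 5)).
Then branch requires (¬(3*t ≠ 26 → w ≥ 11)) → ((2*mem[1] + 2*u ≥ 2 ∨ u > 6) → (3*c ≥ 1 → mem[t - 9] = 5)); else branch requires ((t ≥ -15 ∧ 2*u + w ≥ 1) → ((mem[u] + 2*t ≥ 3*mem[3] + 3 ∨ 3*c ≤ w - 7) ∧ ((¬(3*t ≠ -1 → w ≥ 11)) → ((2*mem[1] + 2*u ≥ 2 ∨ u > 6) → (3*c ≥ 1 → mem[t] = 5))))) ∧ ((¬(t ≥ -15 ∧ 2*u + w ≥ 1)) → ((¬(3*t ≠ -1 → w ≥ 11)) → ((2*mem[1] + 2*u ≥ 2 ∨ u > 6) → (3*c ≥ 1 → mem[t] = 5)))).
Before the if: (mem[3] + t ≥ -1 → ((¬(3*t ≠ 26 → w ≥ 11)) → ((2*mem[1] + 2*u ≥ 2 ∨ u > 6) → (3*c ≥ 1 → mem[t - 9] = 5)))) ∧ ((¬(mem[3] + t ≥ -1)) → (((t ≥ -15 ∧ 2*u + w ≥ 1) → ((mem[u] + 2*t ≥ 3*mem[3] + 3 ∨ 3*c ≤ w - 7) ∧ ((¬(3*t ≠ -1 → w ≥ 11)) → ((2*mem[1] + 2*u ≥ 2 ∨ u > 6) → (3*c ≥ 1 → mem[t] = 5))))) ∧ ((¬(t ≥ -15 ∧ 2*u + w ≥ 1)) → ((¬(3*t ≠ -1 → w ≥ 11)) → ((2*mem[1] + 2*u ≥ 2 ∨ u > 6) → (3*c ≥ 1 → mem[t] = 5))))))
Before c := 2*u + 2*w: (mem[3] + t ≥ -1 → ((¬(3*t ≠ 26 → w ≥ 11)) → ((2*mem[1] + 2*u ≥ 2 ∨ u > 6) → (6*u + 6*w ≥ 1 → mem[t - 9] = 5)))) ∧ ((¬(mem[3] + t ≥ -1)) → (((t ≥ -15 ∧ 2*u + w ≥ 1) → ((mem[u] + 2*t ≥ 3*mem[3] + 3 ∨ 6*u + 5*w ≤ -7) ∧ ((¬(3*t ≠ -1 → w ≥ 11)) → ((2*mem[1] + 2*u ≥ 2 ∨ u > 6) → (6*u + 6*w ≥ 1 → mem[t] = 5))))) ∧ ((¬(t ≥ -15 ∧ 2*u + w ≥ 1)) → ((¬(3*t ≠ -1 → w ≥ 11)) → ((2*mem[1] + 2*u ≥ 2 ∨ u > 6) → (6*u + 6*w ≥ 1 → mem[t] = 5))))))
Answer: WP = (mem[3] + t ≥ -1 → ((¬(3*t ≠ 26 → w ≥ 11)) → ((2*mem[1] + 2*u ≥ 2 ∨ u > 6) → (6*u + 6*w ≥ 1 → mem[t - 9] = 5)))) ∧ ((¬(mem[3] + t ≥ -1)) → (((t ≥ -15 ∧ 2*u + w ≥ 1) → ((mem[u] + 2*t ≥ 3*mem[3] + 3 ∨ 6*u + 5*w ≤ -7) ∧ ((¬(3*t ≠ -1 → w ≥ 11)) → ((2*mem[1] + 2*u ≥ 2 ∨ u > 6) → (6*u + 6*w ≥ 1 → mem[t] = 5))))) ∧ ((¬(t ≥ -15 ∧ 2*u + w ≥ 1)) → ((¬(3*t ≠ -1 → w ≥ 11)) → ((2*mem[1] + 2*u ≥ 2 ∨ u > 6) → (6*u + 6*w ≥ 1 → mem[t] = 5))))))


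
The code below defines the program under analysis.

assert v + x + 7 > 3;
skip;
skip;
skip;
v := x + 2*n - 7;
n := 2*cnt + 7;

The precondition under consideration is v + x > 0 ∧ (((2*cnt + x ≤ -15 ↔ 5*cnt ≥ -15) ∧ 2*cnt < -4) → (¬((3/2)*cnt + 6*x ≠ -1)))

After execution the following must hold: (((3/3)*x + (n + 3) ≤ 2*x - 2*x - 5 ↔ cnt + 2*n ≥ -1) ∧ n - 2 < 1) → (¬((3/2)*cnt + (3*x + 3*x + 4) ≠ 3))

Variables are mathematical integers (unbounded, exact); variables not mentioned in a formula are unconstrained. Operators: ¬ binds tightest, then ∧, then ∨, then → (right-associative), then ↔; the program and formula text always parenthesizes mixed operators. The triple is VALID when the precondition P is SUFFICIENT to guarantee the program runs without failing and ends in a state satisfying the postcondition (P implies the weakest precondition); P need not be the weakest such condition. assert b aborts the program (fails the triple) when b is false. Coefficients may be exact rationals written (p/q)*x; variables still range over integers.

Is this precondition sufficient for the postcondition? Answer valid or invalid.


Working backward. After the program, the postcondition (((3/3)*x + (n + 3) ≤ 2*x - 2*x - 5 ↔ cnt + 2*n ≥ -1) ∧ n - 2 < 1) → (¬((3/2)*cnt + (3*x + 3*x + 4) ≠ 3)) must hold; in canonical form it is ((n + x ≤ -8 ↔ cnt + 2*n ≥ -1) ∧ n < 3) → (¬((3/2)*cnt + 6*x ≠ -1)).
Before n := 2*cnt + 7: ((2*cnt + x ≤ -15 ↔ 5*cnt ≥ -15) ∧ 2*cnt < -4) → (¬((3/2)*cnt + 6*x ≠ -1))
Before v := x + 2*n - 7: ((2*cnt + x ≤ -15 ↔ 5*cnt ≥ -15) ∧ 2*cnt < -4) → (¬((3/2)*cnt + 6*x ≠ -1))
Before skip: ((2*cnt + x ≤ -15 ↔ 5*cnt ≥ -15) ∧ 2*cnt < -4) → (¬((3/2)*cnt + 6*x ≠ -1))
Before skip: ((2*cnt + x ≤ -15 ↔ 5*cnt ≥ -15) ∧ 2*cnt < -4) → (¬((3/2)*cnt + 6*x ≠ -1))
Before skip: ((2*cnt + x ≤ -15 ↔ 5*cnt ≥ -15) ∧ 2*cnt < -4) → (¬((3/2)*cnt + 6*x ≠ -1))
Before assert v + x + 7 > 3: v + x > -4 ∧ (((2*cnt + x ≤ -15 ↔ 5*cnt ≥ -15) ∧ 2*cnt < -4) → (¬((3/2)*cnt + 6*x ≠ -1)))
The weakest precondition is v + x > -4 ∧ (((2*cnt + x ≤ -15 ↔ 5*cnt ≥ -15) ∧ 2*cnt < -4) → (¬((3/2)*cnt + 6*x ≠ -1))).
Check whether v + x > 0 ∧ (((2*cnt + x ≤ -15 ↔ 5*cnt ≥ -15) ∧ 2*cnt < -4) → (¬((3/2)*cnt + 6*x ≠ -1))) implies it.
Every state satisfying the precondition satisfies the weakest precondition: the implication holds.
Answer: valid


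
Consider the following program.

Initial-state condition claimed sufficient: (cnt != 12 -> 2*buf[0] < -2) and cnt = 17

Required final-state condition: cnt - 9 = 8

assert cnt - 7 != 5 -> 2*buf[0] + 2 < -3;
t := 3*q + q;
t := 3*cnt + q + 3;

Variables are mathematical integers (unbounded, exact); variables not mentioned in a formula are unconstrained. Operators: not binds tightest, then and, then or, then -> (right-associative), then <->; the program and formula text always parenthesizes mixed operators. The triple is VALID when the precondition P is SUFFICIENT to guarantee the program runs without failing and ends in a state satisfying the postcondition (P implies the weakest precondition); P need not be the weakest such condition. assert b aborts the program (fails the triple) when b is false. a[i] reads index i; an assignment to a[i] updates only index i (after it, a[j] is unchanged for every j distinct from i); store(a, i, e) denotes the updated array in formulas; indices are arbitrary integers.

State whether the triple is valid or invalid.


Working backward. After the program, the postcondition cnt - 9 = 8 must hold; in canonical form it is cnt = 17.
Before t := 3*cnt + q + 3: cnt = 17
Before t := 3*q + q: cnt = 17
Before assert cnt - 7 != 5 -> 2*buf[0] + 2 < -3: (cnt != 12 -> 2*buf[0] < -5) and cnt = 17
The weakest precondition is (cnt != 12 -> 2*buf[0] < -5) and cnt = 17.
Check whether (cnt != 12 -> 2*buf[0] < -2) and cnt = 17 implies it.
Countermodel: at the initial state buf = {[0] = -2, elsewhere -2}, cnt = 17, the precondition holds but the weakest precondition fails.
Answer: invalid


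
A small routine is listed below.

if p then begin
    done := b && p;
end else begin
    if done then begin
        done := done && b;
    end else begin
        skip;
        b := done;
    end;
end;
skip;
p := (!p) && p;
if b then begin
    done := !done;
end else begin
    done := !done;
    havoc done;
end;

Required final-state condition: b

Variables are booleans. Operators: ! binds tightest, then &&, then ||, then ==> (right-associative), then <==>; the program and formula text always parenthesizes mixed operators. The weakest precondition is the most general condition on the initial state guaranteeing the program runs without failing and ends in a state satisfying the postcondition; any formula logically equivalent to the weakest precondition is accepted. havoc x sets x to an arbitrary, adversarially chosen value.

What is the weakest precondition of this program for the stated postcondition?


Working backward. After the program, b must hold.
Then branch requires b; else branch requires b.
Before the if: (!b) ==> b
Before p := (!p) && p: (!b) ==> b
Before skip: (!b) ==> b
Then branch requires (!b) ==> b; else branch requires (done ==> ((!b) ==> b)) && ((!done) ==> ((!done) ==> done)).
Before the if: (p ==> ((!b) ==> b)) && ((!p) ==> ((done ==> ((!b) ==> b)) && ((!done) ==> ((!done) ==> done))))
Answer: WP = (p ==> ((!b) ==> b)) && ((!p) ==> ((done ==> ((!b) ==> b)) && ((!done) ==> ((!done) ==> done))))


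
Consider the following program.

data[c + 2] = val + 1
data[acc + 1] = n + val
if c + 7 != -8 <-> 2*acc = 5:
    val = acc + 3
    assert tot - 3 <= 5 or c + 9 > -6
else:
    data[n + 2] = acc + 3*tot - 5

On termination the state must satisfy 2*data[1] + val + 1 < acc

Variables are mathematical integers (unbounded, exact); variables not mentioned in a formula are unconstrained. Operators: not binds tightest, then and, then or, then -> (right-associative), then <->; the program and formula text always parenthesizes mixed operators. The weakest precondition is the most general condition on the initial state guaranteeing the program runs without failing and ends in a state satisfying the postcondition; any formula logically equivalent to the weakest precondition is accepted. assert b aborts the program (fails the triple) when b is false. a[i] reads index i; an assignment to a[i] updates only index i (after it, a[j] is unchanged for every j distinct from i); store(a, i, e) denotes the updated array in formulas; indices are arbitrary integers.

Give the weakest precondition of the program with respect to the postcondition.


Working backward. After the program, the postcondition 2*data[1] + val + 1 < acc must hold; in canonical form it is 2*data[1] + val < acc - 1.
Then branch requires (tot <= 8 or c > -15) and 2*data[1] < -4; else branch requires 2*store(data, n + 2, acc + 3*tot - 5)[1] + val < acc - 1.
Before the if: ((c != -15 <-> 2*acc = 5) -> ((tot <= 8 or c > -15) and 2*data[1] < -4)) and ((not (c != -15 <-> 2*acc = 5)) -> 2*store(data, n + 2, acc + 3*tot - 5)[1] + val < acc - 1)
Before data[acc + 1] := n + val: ((c != -15 <-> 2*acc = 5) -> ((tot <= 8 or c > -15) and 2*store(data, acc + 1, n + val)[1] < -4)) and ((not (c != -15 <-> 2*acc = 5)) -> 2*store(store(data, acc + 1, n + val), n + 2, acc + 3*tot - 5)[1] + val < acc - 1)
Before data[c + 2] := val + 1: ((c != -15 <-> 2*acc = 5) -> ((tot <= 8 or c > -15) and 2*store(store(data, c + 2, val + 1), acc + 1, n + val)[1] < -4)) and ((not (c != -15 <-> 2*acc = 5)) -> 2*store(store(store(data, c + 2, val + 1), acc + 1, n + val), n + 2, acc + 3*tot - 5)[1] + val < acc - 1)
Answer: WP = ((c != -15 <-> 2*acc = 5) -> ((tot <= 8 or c > -15) and 2*store(store(data, c + 2, val + 1), acc + 1, n + val)[1] < -4)) and ((not (c != -15 <-> 2*acc = 5)) -> 2*store(store(store(data, c + 2, val + 1), acc + 1, n + val), n + 2, acc + 3*tot - 5)[1] + val < acc - 1)


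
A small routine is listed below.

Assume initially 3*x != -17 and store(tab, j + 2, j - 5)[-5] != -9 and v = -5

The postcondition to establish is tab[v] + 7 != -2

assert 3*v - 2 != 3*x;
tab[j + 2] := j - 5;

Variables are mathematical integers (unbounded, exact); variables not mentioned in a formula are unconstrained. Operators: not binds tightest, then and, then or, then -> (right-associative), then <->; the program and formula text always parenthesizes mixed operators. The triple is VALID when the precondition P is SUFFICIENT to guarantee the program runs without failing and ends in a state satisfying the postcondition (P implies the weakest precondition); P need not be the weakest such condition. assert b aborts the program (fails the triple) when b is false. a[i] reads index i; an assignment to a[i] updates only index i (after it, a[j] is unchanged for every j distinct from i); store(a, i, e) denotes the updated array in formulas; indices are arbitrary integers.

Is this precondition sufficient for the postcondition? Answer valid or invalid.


Working backward. After the program, the postcondition tab[v] + 7 != -2 must hold; in canonical form it is tab[v] != -9.
Before tab[j + 2] := j - 5: store(tab, j + 2, j - 5)[v] != -9
Before assert 3*v - 2 != 3*x: 3*v != 3*x + 2 and store(tab, j + 2, j - 5)[v] != -9
The weakest precondition is 3*v != 3*x + 2 and store(tab, j + 2, j - 5)[v] != -9.
Check whether 3*x != -17 and store(tab, j + 2, j - 5)[-5] != -9 and v = -5 implies it.
Every state satisfying the precondition satisfies the weakest precondition: the implication holds.
Answer: valid


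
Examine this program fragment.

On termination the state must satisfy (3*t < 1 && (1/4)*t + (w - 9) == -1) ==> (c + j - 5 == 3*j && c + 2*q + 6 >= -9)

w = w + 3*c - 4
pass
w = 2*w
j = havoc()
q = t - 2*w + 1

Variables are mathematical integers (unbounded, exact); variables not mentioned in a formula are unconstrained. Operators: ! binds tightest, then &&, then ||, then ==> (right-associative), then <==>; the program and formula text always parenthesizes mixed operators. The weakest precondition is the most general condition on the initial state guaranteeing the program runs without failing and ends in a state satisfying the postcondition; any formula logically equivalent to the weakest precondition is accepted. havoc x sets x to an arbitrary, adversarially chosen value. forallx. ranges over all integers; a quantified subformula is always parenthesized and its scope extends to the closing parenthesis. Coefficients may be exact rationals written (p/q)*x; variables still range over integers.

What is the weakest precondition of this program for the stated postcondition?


Working backward. After the program, the postcondition (3*t < 1 && (1/4)*t + (w - 9) == -1) ==> (c + j - 5 == 3*j && c + 2*q + 6 >= -9) must hold; in canonical form it is (3*t < 1 && (1/4)*t + w == 8) ==> (c == 2*j + 5 && c + 2*q >= -15).
Before q := t - 2*w + 1: (3*t < 1 && (1/4)*t + w == 8) ==> (c == 2*j + 5 && c + 2*t >= 4*w - 17)
Before havoc j: forall j_1. ((3*t < 1 && (1/4)*t + w == 8) ==> (c == 2*j_1 + 5 && c + 2*t >= 4*w - 17))
Before w := 2*w: forall j_1. ((3*t < 1 && (1/4)*t + 2*w == 8) ==> (c == 2*j_1 + 5 && c + 2*t >= 8*w - 17))
Before skip: forall j_1. ((3*t < 1 && (1/4)*t + 2*w == 8) ==> (c == 2*j_1 + 5 && c + 2*t >= 8*w - 17))
Before w := w + 3*c - 4: forall j_1. ((3*t < 1 && 6*c + (1/4)*t + 2*w == 16) ==> (c == 2*j_1 + 5 && 2*t >= 23*c + 8*w - 49))
Answer: WP = forall j_1. ((3*t < 1 && 6*c + (1/4)*t + 2*w == 16) ==> (c == 2*j_1 + 5 && 2*t >= 23*c + 8*w - 49))
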